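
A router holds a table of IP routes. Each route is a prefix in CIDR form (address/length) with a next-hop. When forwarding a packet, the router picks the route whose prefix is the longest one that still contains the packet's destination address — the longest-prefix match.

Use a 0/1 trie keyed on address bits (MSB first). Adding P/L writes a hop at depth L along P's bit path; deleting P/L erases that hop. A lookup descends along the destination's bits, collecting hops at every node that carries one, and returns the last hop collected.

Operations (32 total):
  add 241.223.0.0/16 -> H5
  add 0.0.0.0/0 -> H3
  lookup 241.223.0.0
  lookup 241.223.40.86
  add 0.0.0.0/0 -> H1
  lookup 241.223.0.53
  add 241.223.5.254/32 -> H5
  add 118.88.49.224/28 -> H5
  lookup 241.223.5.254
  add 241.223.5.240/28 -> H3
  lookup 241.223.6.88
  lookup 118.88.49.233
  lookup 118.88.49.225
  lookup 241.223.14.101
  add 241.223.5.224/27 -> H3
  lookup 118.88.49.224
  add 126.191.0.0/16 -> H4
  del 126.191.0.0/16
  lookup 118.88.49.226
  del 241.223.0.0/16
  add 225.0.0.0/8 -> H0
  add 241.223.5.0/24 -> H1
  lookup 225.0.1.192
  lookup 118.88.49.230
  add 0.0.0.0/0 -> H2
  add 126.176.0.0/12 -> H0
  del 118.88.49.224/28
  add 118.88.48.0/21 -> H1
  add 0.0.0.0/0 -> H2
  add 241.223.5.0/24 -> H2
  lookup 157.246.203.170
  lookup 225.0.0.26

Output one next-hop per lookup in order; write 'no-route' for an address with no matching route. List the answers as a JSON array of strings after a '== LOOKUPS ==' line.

Trace:
  + 241.223.0.0/16 (H5) depth=16
  + 0.0.0.0/0 (H3) depth=0
  ? 241.223.0.0  path d0:H3→d1:-→d2:-→d3:-→d4:-→d5:-→d6:-→d7:-→d8:-→d9:-→d10:-→d11:-→d12:-→d13:-→d14:-→d15:-→d16:H5  best=H5
  ? 241.223.40.86  path d0:H3→d1:-→d2:-→d3:-→d4:-→d5:-→d6:-→d7:-→d8:-→d9:-→d10:-→d11:-→d12:-→d13:-→d14:-→d15:-→d16:H5  best=H5
  + 0.0.0.0/0 (H1) depth=0
  ? 241.223.0.53  path d0:H1→d1:-→d2:-→d3:-→d4:-→d5:-→d6:-→d7:-→d8:-→d9:-→d10:-→d11:-→d12:-→d13:-→d14:-→d15:-→d16:H5  best=H5
  + 241.223.5.254/32 (H5) depth=32
  + 118.88.49.224/28 (H5) depth=28
  ? 241.223.5.254  path d0:H1→d1:-→d2:-→d3:-→d4:-→d5:-→d6:-→d7:-→d8:-→d9:-→d10:-→d11:-→d12:-→d13:-→d14:-→d15:-→d16:H5→d17:-→d18:-→d19:-→d20:-→d21:-→d22:-→d23:-→d24:-→d25:-→d26:-→d27:-→d28:-→d29:-→d30:-→d31:-→d32:H5  best=H5
  + 241.223.5.240/28 (H3) depth=28
  ? 241.223.6.88  path d0:H1→d1:-→d2:-→d3:-→d4:-→d5:-→d6:-→d7:-→d8:-→d9:-→d10:-→d11:-→d12:-→d13:-→d14:-→d15:-→d16:H5→d17:-→d18:-→d19:-→d20:-→d21:-→d22:-  best=H5
  ? 118.88.49.233  path d0:H1→d1:-→d2:-→d3:-→d4:-→d5:-→d6:-→d7:-→d8:-→d9:-→d10:-→d11:-→d12:-→d13:-→d14:-→d15:-→d16:-→d17:-→d18:-→d19:-→d20:-→d21:-→d22:-→d23:-→d24:-→d25:-→d26:-→d27:-→d28:H5  best=H5
  ? 118.88.49.225  path d0:H1→d1:-→d2:-→d3:-→d4:-→d5:-→d6:-→d7:-→d8:-→d9:-→d10:-→d11:-→d12:-→d13:-→d14:-→d15:-→d16:-→d17:-→d18:-→d19:-→d20:-→d21:-→d22:-→d23:-→d24:-→d25:-→d26:-→d27:-→d28:H5  best=H5
  ? 241.223.14.101  path d0:H1→d1:-→d2:-→d3:-→d4:-→d5:-→d6:-→d7:-→d8:-→d9:-→d10:-→d11:-→d12:-→d13:-→d14:-→d15:-→d16:H5→d17:-→d18:-→d19:-→d20:-  best=H5
  + 241.223.5.224/27 (H3) depth=27
  ? 118.88.49.224  path d0:H1→d1:-→d2:-→d3:-→d4:-→d5:-→d6:-→d7:-→d8:-→d9:-→d10:-→d11:-→d12:-→d13:-→d14:-→d15:-→d16:-→d17:-→d18:-→d19:-→d20:-→d21:-→d22:-→d23:-→d24:-→d25:-→d26:-→d27:-→d28:H5  best=H5
  + 126.191.0.0/16 (H4) depth=16
  - 126.191.0.0/16 clear@16
  ? 118.88.49.226  path d0:H1→d1:-→d2:-→d3:-→d4:-→d5:-→d6:-→d7:-→d8:-→d9:-→d10:-→d11:-→d12:-→d13:-→d14:-→d15:-→d16:-→d17:-→d18:-→d19:-→d20:-→d21:-→d22:-→d23:-→d24:-→d25:-→d26:-→d27:-→d28:H5  best=H5
  - 241.223.0.0/16 clear@16
  + 225.0.0.0/8 (H0) depth=8
  + 241.223.5.0/24 (H1) depth=24
  ? 225.0.1.192  path d0:H1→d1:-→d2:-→d3:-→d4:-→d5:-→d6:-→d7:-→d8:H0  best=H0
  ? 118.88.49.230  path d0:H1→d1:-→d2:-→d3:-→d4:-→d5:-→d6:-→d7:-→d8:-→d9:-→d10:-→d11:-→d12:-→d13:-→d14:-→d15:-→d16:-→d17:-→d18:-→d19:-→d20:-→d21:-→d22:-→d23:-→d24:-→d25:-→d26:-→d27:-→d28:H5  best=H5
  + 0.0.0.0/0 (H2) depth=0
  + 126.176.0.0/12 (H0) depth=12
  - 118.88.49.224/28 clear@28
  + 118.88.48.0/21 (H1) depth=21
  + 0.0.0.0/0 (H2) depth=0
  + 241.223.5.0/24 (H2) depth=24
  ? 157.246.203.170  path d0:H2→d1:-  best=H2
  ? 225.0.0.26  path d0:H2→d1:-→d2:-→d3:-→d4:-→d5:-→d6:-→d7:-→d8:H0  best=H0

== LOOKUPS ==
["H5","H5","H5","H5","H5","H5","H5","H5","H5","H5","H0","H5","H2","H0"]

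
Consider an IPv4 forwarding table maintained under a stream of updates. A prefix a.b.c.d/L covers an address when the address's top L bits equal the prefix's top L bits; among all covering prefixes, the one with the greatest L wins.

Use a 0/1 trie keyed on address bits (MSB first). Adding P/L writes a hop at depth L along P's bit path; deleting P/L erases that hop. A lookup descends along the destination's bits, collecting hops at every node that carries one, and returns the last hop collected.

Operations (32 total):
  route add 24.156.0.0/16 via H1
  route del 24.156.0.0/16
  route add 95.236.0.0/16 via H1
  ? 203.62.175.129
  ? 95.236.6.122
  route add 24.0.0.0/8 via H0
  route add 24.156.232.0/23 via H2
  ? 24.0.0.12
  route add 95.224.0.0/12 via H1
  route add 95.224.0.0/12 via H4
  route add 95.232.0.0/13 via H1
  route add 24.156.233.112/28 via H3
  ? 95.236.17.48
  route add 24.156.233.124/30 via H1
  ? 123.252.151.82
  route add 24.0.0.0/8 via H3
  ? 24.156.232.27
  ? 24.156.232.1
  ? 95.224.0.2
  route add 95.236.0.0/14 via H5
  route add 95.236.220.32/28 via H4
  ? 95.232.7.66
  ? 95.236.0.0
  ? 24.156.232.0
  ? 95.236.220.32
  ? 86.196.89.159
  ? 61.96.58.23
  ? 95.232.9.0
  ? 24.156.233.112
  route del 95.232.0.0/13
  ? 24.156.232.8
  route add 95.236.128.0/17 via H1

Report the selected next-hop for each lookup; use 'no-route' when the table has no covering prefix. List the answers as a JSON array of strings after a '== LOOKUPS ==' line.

Apply in order:
  + 24.156.0.0/16 (H1) depth=16
  del 24.156.0.0/16 (clear depth 16)
  + 95.236.0.0/16 (H1) depth=16
  lookup 203.62.175.129: bits ε walk d0:- -> no-route
  lookup 95.236.6.122: bits 0101111111101100 walk d0:-→d1:-→d2:-→d3:-→d4:-→d5:-→d6:-→d7:-→d8:-→d9:-→d10:-→d11:-→d12:-→d13:-→d14:-→d15:-→d16:H1 -> H1
  + 24.0.0.0/8 (H0) depth=8
  + 24.156.232.0/23 (H2) depth=23
  lookup 24.0.0.12: bits 00011000 walk d0:-→d1:-→d2:-→d3:-→d4:-→d5:-→d6:-→d7:-→d8:H0 -> H0
  + 95.224.0.0/12 (H1) depth=12
  + 95.224.0.0/12 (H4) depth=12
  + 95.232.0.0/13 (H1) depth=13
  + 24.156.233.112/28 (H3) depth=28
  lookup 95.236.17.48: bits 0101111111101100 walk d0:-→d1:-→d2:-→d3:-→d4:-→d5:-→d6:-→d7:-→d8:-→d9:-→d10:-→d11:-→d12:H4→d13:H1→d14:-→d15:-→d16:H1 -> H1
  + 24.156.233.124/30 (H1) depth=30
  lookup 123.252.151.82: bits 01 walk d0:-→d1:-→d2:- -> no-route
  + 24.0.0.0/8 (H3) depth=8
  lookup 24.156.232.27: bits 00011000100111001110100 walk d0:-→d1:-→d2:-→d3:-→d4:-→d5:-→d6:-→d7:-→d8:H3→d9:-→d10:-→d11:-→d12:-→d13:-→d14:-→d15:-→d16:-→d17:-→d18:-→d19:-→d20:-→d21:-→d22:-→d23:H2 -> H2
  lookup 24.156.232.1: bits 00011000100111001110100 walk d0:-→d1:-→d2:-→d3:-→d4:-→d5:-→d6:-→d7:-→d8:H3→d9:-→d10:-→d11:-→d12:-→d13:-→d14:-→d15:-→d16:-→d17:-→d18:-→d19:-→d20:-→d21:-→d22:-→d23:H2 -> H2
  lookup 95.224.0.2: bits 010111111110 walk d0:-→d1:-→d2:-→d3:-→d4:-→d5:-→d6:-→d7:-→d8:-→d9:-→d10:-→d11:-→d12:H4 -> H4
  + 95.236.0.0/14 (H5) depth=14
  + 95.236.220.32/28 (H4) depth=28
  lookup 95.232.7.66: bits 0101111111101 walk d0:-→d1:-→d2:-→d3:-→d4:-→d5:-→d6:-→d7:-→d8:-→d9:-→d10:-→d11:-→d12:H4→d13:H1 -> H1
  lookup 95.236.0.0: bits 0101111111101100 walk d0:-→d1:-→d2:-→d3:-→d4:-→d5:-→d6:-→d7:-→d8:-→d9:-→d10:-→d11:-→d12:H4→d13:H1→d14:H5→d15:-→d16:H1 -> H1
  lookup 24.156.232.0: bits 00011000100111001110100 walk d0:-→d1:-→d2:-→d3:-→d4:-→d5:-→d6:-→d7:-→d8:H3→d9:-→d10:-→d11:-→d12:-→d13:-→d14:-→d15:-→d16:-→d17:-→d18:-→d19:-→d20:-→d21:-→d22:-→d23:H2 -> H2
  lookup 95.236.220.32: bits 0101111111101100110111000010 walk d0:-→d1:-→d2:-→d3:-→d4:-→d5:-→d6:-→d7:-→d8:-→d9:-→d10:-→d11:-→d12:H4→d13:H1→d14:H5→d15:-→d16:H1→d17:-→d18:-→d19:-→d20:-→d21:-→d22:-→d23:-→d24:-→d25:-→d26:-→d27:-→d28:H4 -> H4
  lookup 86.196.89.159: bits 0101 walk d0:-→d1:-→d2:-→d3:-→d4:- -> no-route
  lookup 61.96.58.23: bits 00 walk d0:-→d1:-→d2:- -> no-route
  lookup 95.232.9.0: bits 0101111111101 walk d0:-→d1:-→d2:-→d3:-→d4:-→d5:-→d6:-→d7:-→d8:-→d9:-→d10:-→d11:-→d12:H4→d13:H1 -> H1
  lookup 24.156.233.112: bits 0001100010011100111010010111 walk d0:-→d1:-→d2:-→d3:-→d4:-→d5:-→d6:-→d7:-→d8:H3→d9:-→d10:-→d11:-→d12:-→d13:-→d14:-→d15:-→d16:-→d17:-→d18:-→d19:-→d20:-→d21:-→d22:-→d23:H2→d24:-→d25:-→d26:-→d27:-→d28:H3 -> H3
  del 95.232.0.0/13 (clear depth 13)
  lookup 24.156.232.8: bits 00011000100111001110100 walk d0:-→d1:-→d2:-→d3:-→d4:-→d5:-→d6:-→d7:-→d8:H3→d9:-→d10:-→d11:-→d12:-→d13:-→d14:-→d15:-→d16:-→d17:-→d18:-→d19:-→d20:-→d21:-→d22:-→d23:H2 -> H2
  + 95.236.128.0/17 (H1) depth=17

== LOOKUPS ==
["no-route","H1","H0","H1","no-route","H2","H2","H4","H1","H1","H2","H4","no-route","no-route","H1","H3","H2"]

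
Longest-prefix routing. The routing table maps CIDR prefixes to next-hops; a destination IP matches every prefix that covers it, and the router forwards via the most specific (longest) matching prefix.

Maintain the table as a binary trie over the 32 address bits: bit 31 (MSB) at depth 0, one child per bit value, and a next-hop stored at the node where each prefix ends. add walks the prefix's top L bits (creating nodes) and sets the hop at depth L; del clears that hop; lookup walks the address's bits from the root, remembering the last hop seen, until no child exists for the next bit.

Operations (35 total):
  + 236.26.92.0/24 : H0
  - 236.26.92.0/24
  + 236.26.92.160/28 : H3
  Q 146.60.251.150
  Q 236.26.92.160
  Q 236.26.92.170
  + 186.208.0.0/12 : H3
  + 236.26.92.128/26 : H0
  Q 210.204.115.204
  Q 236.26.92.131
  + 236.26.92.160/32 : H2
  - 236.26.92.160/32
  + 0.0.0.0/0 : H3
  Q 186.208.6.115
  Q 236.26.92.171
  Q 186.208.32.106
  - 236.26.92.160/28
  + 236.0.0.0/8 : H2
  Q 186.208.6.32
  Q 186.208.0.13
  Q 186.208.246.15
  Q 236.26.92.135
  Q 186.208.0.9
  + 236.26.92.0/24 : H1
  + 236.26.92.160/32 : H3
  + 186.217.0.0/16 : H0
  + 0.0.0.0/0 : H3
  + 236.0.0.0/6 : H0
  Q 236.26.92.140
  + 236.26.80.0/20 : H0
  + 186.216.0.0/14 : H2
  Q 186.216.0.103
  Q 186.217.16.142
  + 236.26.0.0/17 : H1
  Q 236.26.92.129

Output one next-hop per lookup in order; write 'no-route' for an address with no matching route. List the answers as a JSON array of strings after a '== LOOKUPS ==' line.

Trace:
  + 236.26.92.0/24 (H0) depth=24
  del 236.26.92.0/24 (clear depth 24)
  + 236.26.92.160/28 (H3) depth=28
  ? 146.60.251.150  path d0:-→d1:-  best=no-route
  ? 236.26.92.160  path d0:-→d1:-→d2:-→d3:-→d4:-→d5:-→d6:-→d7:-→d8:-→d9:-→d10:-→d11:-→d12:-→d13:-→d14:-→d15:-→d16:-→d17:-→d18:-→d19:-→d20:-→d21:-→d22:-→d23:-→d24:-→d25:-→d26:-→d27:-→d28:H3  best=H3
  ? 236.26.92.170  path d0:-→d1:-→d2:-→d3:-→d4:-→d5:-→d6:-→d7:-→d8:-→d9:-→d10:-→d11:-→d12:-→d13:-→d14:-→d15:-→d16:-→d17:-→d18:-→d19:-→d20:-→d21:-→d22:-→d23:-→d24:-→d25:-→d26:-→d27:-→d28:H3  best=H3
  + 186.208.0.0/12 (H3) depth=12
  + 236.26.92.128/26 (H0) depth=26
  ? 210.204.115.204  path d0:-→d1:-→d2:-  best=no-route
  ? 236.26.92.131  path d0:-→d1:-→d2:-→d3:-→d4:-→d5:-→d6:-→d7:-→d8:-→d9:-→d10:-→d11:-→d12:-→d13:-→d14:-→d15:-→d16:-→d17:-→d18:-→d19:-→d20:-→d21:-→d22:-→d23:-→d24:-→d25:-→d26:H0  best=H0
  + 236.26.92.160/32 (H2) depth=32
  del 236.26.92.160/32 (clear depth 32)
  + 0.0.0.0/0 (H3) depth=0
  ? 186.208.6.115  path d0:H3→d1:-→d2:-→d3:-→d4:-→d5:-→d6:-→d7:-→d8:-→d9:-→d10:-→d11:-→d12:H3  best=H3
  ? 236.26.92.171  path d0:H3→d1:-→d2:-→d3:-→d4:-→d5:-→d6:-→d7:-→d8:-→d9:-→d10:-→d11:-→d12:-→d13:-→d14:-→d15:-→d16:-→d17:-→d18:-→d19:-→d20:-→d21:-→d22:-→d23:-→d24:-→d25:-→d26:H0→d27:-→d28:H3  best=H3
  ? 186.208.32.106  path d0:H3→d1:-→d2:-→d3:-→d4:-→d5:-→d6:-→d7:-→d8:-→d9:-→d10:-→d11:-→d12:H3  best=H3
  del 236.26.92.160/28 (clear depth 28)
  + 236.0.0.0/8 (H2) depth=8
  ? 186.208.6.32  path d0:H3→d1:-→d2:-→d3:-→d4:-→d5:-→d6:-→d7:-→d8:-→d9:-→d10:-→d11:-→d12:H3  best=H3
  ? 186.208.0.13  path d0:H3→d1:-→d2:-→d3:-→d4:-→d5:-→d6:-→d7:-→d8:-→d9:-→d10:-→d11:-→d12:H3  best=H3
  ? 186.208.246.15  path d0:H3→d1:-→d2:-→d3:-→d4:-→d5:-→d6:-→d7:-→d8:-→d9:-→d10:-→d11:-→d12:H3  best=H3
  ? 236.26.92.135  path d0:H3→d1:-→d2:-→d3:-→d4:-→d5:-→d6:-→d7:-→d8:H2→d9:-→d10:-→d11:-→d12:-→d13:-→d14:-→d15:-→d16:-→d17:-→d18:-→d19:-→d20:-→d21:-→d22:-→d23:-→d24:-→d25:-→d26:H0  best=H0
  ? 186.208.0.9  path d0:H3→d1:-→d2:-→d3:-→d4:-→d5:-→d6:-→d7:-→d8:-→d9:-→d10:-→d11:-→d12:H3  best=H3
  + 236.26.92.0/24 (H1) depth=24
  + 236.26.92.160/32 (H3) depth=32
  + 186.217.0.0/16 (H0) depth=16
  + 0.0.0.0/0 (H3) depth=0
  + 236.0.0.0/6 (H0) depth=6
  ? 236.26.92.140  path d0:H3→d1:-→d2:-→d3:-→d4:-→d5:-→d6:H0→d7:-→d8:H2→d9:-→d10:-→d11:-→d12:-→d13:-→d14:-→d15:-→d16:-→d17:-→d18:-→d19:-→d20:-→d21:-→d22:-→d23:-→d24:H1→d25:-→d26:H0  best=H0
  + 236.26.80.0/20 (H0) depth=20
  + 186.216.0.0/14 (H2) depth=14
  ? 186.216.0.103  path d0:H3→d1:-→d2:-→d3:-→d4:-→d5:-→d6:-→d7:-→d8:-→d9:-→d10:-→d11:-→d12:H3→d13:-→d14:H2→d15:-  best=H2
  ? 186.217.16.142  path d0:H3→d1:-→d2:-→d3:-→d4:-→d5:-→d6:-→d7:-→d8:-→d9:-→d10:-→d11:-→d12:H3→d13:-→d14:H2→d15:-→d16:H0  best=H0
  + 236.26.0.0/17 (H1) depth=17
  ? 236.26.92.129  path d0:H3→d1:-→d2:-→d3:-→d4:-→d5:-→d6:H0→d7:-→d8:H2→d9:-→d10:-→d11:-→d12:-→d13:-→d14:-→d15:-→d16:-→d17:H1→d18:-→d19:-→d20:H0→d21:-→d22:-→d23:-→d24:H1→d25:-→d26:H0  best=H0

== LOOKUPS ==
["no-route","H3","H3","no-route","H0","H3","H3","H3","H3","H3","H3","H0","H3","H0","H2","H0","H0"]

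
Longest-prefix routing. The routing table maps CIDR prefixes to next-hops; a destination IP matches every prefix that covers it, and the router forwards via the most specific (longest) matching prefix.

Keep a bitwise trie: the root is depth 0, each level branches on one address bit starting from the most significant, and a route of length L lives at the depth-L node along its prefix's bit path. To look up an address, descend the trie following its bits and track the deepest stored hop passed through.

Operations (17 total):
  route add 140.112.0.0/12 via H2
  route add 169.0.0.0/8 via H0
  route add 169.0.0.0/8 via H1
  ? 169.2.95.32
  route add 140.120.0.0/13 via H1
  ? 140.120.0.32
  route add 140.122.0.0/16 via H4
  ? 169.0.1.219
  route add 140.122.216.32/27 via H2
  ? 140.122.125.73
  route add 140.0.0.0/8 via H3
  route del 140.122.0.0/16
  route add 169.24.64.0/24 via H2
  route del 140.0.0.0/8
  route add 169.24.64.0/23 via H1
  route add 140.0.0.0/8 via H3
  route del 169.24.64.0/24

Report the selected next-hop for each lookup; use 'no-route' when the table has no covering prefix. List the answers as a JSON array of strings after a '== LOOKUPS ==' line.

Apply in order:
  add 140.112.0.0/12 -> H2 at depth 12
  add 169.0.0.0/8 -> H0 at depth 8
  add 169.0.0.0/8 -> H1 at depth 8
  Q 169.2.95.32: descend 10101001 ; hops seen [H1] ; pick H1
  add 140.120.0.0/13 -> H1 at depth 13
  Q 140.120.0.32: descend 1000110001111 ; hops seen [H2,H1] ; pick H1
  add 140.122.0.0/16 -> H4 at depth 16
  Q 169.0.1.219: descend 10101001 ; hops seen [H1] ; pick H1
  add 140.122.216.32/27 -> H2 at depth 27
  Q 140.122.125.73: descend 1000110001111010 ; hops seen [H2,H1,H4] ; pick H4
  add 140.0.0.0/8 -> H3 at depth 8
  del 140.122.0.0/16 (clear depth 16)
  add 169.24.64.0/24 -> H2 at depth 24
  del 140.0.0.0/8 (clear depth 8)
  add 169.24.64.0/23 -> H1 at depth 23
  add 140.0.0.0/8 -> H3 at depth 8
  del 169.24.64.0/24 (clear depth 24)

== LOOKUPS ==
["H1","H1","H1","H4"]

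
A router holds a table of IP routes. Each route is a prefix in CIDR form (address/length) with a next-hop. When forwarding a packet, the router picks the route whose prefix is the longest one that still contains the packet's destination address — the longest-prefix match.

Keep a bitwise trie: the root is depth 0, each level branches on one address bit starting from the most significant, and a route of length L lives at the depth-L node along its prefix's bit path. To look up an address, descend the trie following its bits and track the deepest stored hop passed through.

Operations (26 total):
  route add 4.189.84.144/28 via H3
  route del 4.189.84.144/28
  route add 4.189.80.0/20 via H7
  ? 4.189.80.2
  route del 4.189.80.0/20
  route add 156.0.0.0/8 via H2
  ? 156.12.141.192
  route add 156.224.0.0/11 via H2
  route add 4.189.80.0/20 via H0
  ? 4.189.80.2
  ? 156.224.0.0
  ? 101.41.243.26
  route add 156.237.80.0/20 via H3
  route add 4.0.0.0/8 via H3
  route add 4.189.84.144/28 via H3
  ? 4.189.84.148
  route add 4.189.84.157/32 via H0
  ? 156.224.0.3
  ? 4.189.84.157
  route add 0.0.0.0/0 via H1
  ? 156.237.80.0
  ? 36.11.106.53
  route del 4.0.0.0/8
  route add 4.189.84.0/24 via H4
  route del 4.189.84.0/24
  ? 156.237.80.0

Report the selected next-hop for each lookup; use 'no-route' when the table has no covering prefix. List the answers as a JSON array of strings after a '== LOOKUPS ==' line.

Process each operation:
  add 4.189.84.144/28 -> H3 at depth 28
  del 4.189.84.144/28 (clear depth 28)
  add 4.189.80.0/20 -> H7 at depth 20
  ? 4.189.80.2  path d0:-→d1:-→d2:-→d3:-→d4:-→d5:-→d6:-→d7:-→d8:-→d9:-→d10:-→d11:-→d12:-→d13:-→d14:-→d15:-→d16:-→d17:-→d18:-→d19:-→d20:H7→d21:-  best=H7
  del 4.189.80.0/20 (clear depth 20)
  add 156.0.0.0/8 -> H2 at depth 8
  ? 156.12.141.192  path d0:-→d1:-→d2:-→d3:-→d4:-→d5:-→d6:-→d7:-→d8:H2  best=H2
  add 156.224.0.0/11 -> H2 at depth 11
  add 4.189.80.0/20 -> H0 at depth 20
  ? 4.189.80.2  path d0:-→d1:-→d2:-→d3:-→d4:-→d5:-→d6:-→d7:-→d8:-→d9:-→d10:-→d11:-→d12:-→d13:-→d14:-→d15:-→d16:-→d17:-→d18:-→d19:-→d20:H0→d21:-  best=H0
  ? 156.224.0.0  path d0:-→d1:-→d2:-→d3:-→d4:-→d5:-→d6:-→d7:-→d8:H2→d9:-→d10:-→d11:H2  best=H2
  ? 101.41.243.26  path d0:-→d1:-  best=no-route
  add 156.237.80.0/20 -> H3 at depth 20
  add 4.0.0.0/8 -> H3 at depth 8
  add 4.189.84.144/28 -> H3 at depth 28
  ? 4.189.84.148  path d0:-→d1:-→d2:-→d3:-→d4:-→d5:-→d6:-→d7:-→d8:H3→d9:-→d10:-→d11:-→d12:-→d13:-→d14:-→d15:-→d16:-→d17:-→d18:-→d19:-→d20:H0→d21:-→d22:-→d23:-→d24:-→d25:-→d26:-→d27:-→d28:H3  best=H3
  add 4.189.84.157/32 -> H0 at depth 32
  ? 156.224.0.3  path d0:-→d1:-→d2:-→d3:-→d4:-→d5:-→d6:-→d7:-→d8:H2→d9:-→d10:-→d11:H2→d12:-  best=H2
  ? 4.189.84.157  path d0:-→d1:-→d2:-→d3:-→d4:-→d5:-→d6:-→d7:-→d8:H3→d9:-→d10:-→d11:-→d12:-→d13:-→d14:-→d15:-→d16:-→d17:-→d18:-→d19:-→d20:H0→d21:-→d22:-→d23:-→d24:-→d25:-→d26:-→d27:-→d28:H3→d29:-→d30:-→d31:-→d32:H0  best=H0
  add 0.0.0.0/0 -> H1 at depth 0
  ? 156.237.80.0  path d0:H1→d1:-→d2:-→d3:-→d4:-→d5:-→d6:-→d7:-→d8:H2→d9:-→d10:-→d11:H2→d12:-→d13:-→d14:-→d15:-→d16:-→d17:-→d18:-→d19:-→d20:H3  best=H3
  ? 36.11.106.53  path d0:H1→d1:-→d2:-  best=H1
  del 4.0.0.0/8 (clear depth 8)
  add 4.189.84.0/24 -> H4 at depth 24
  del 4.189.84.0/24 (clear depth 24)
  ? 156.237.80.0  path d0:H1→d1:-→d2:-→d3:-→d4:-→d5:-→d6:-→d7:-→d8:H2→d9:-→d10:-→d11:H2→d12:-→d13:-→d14:-→d15:-→d16:-→d17:-→d18:-→d19:-→d20:H3  best=H3

== LOOKUPS ==
["H7","H2","H0","H2","no-route","H3","H2","H0","H3","H1","H3"]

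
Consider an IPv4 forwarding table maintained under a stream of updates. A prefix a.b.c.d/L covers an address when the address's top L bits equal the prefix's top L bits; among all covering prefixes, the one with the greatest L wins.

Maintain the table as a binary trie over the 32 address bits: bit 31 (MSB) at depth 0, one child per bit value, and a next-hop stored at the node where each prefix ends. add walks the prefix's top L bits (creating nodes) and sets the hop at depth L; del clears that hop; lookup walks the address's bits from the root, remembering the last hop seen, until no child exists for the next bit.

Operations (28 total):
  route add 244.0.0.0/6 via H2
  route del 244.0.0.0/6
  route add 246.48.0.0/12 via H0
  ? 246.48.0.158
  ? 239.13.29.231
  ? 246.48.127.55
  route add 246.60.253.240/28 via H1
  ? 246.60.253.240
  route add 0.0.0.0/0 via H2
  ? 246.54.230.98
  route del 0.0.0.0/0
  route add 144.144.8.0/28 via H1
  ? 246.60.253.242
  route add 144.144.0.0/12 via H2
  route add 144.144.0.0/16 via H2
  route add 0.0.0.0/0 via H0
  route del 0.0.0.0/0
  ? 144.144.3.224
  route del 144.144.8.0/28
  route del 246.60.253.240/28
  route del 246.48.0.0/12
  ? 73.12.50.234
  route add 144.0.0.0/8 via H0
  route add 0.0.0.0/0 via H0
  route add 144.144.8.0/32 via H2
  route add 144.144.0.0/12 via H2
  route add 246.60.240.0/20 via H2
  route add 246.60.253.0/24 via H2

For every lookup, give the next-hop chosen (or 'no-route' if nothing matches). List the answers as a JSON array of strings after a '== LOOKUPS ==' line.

Apply in order:
  add 244.0.0.0/6 -> H2 at depth 6
  - 244.0.0.0/6 clear@6
  add 246.48.0.0/12 -> H0 at depth 12
  ? 246.48.0.158  path d0:-→d1:-→d2:-→d3:-→d4:-→d5:-→d6:-→d7:-→d8:-→d9:-→d10:-→d11:-→d12:H0  best=H0
  ? 239.13.29.231  path d0:-→d1:-→d2:-→d3:-  best=no-route
  ? 246.48.127.55  path d0:-→d1:-→d2:-→d3:-→d4:-→d5:-→d6:-→d7:-→d8:-→d9:-→d10:-→d11:-→d12:H0  best=H0
  add 246.60.253.240/28 -> H1 at depth 28
  ? 246.60.253.240  path d0:-→d1:-→d2:-→d3:-→d4:-→d5:-→d6:-→d7:-→d8:-→d9:-→d10:-→d11:-→d12:H0→d13:-→d14:-→d15:-→d16:-→d17:-→d18:-→d19:-→d20:-→d21:-→d22:-→d23:-→d24:-→d25:-→d26:-→d27:-→d28:H1  best=H1
  add 0.0.0.0/0 -> H2 at depth 0
  ? 246.54.230.98  path d0:H2→d1:-→d2:-→d3:-→d4:-→d5:-→d6:-→d7:-→d8:-→d9:-→d10:-→d11:-→d12:H0  best=H0
  - 0.0.0.0/0 clear@0
  add 144.144.8.0/28 -> H1 at depth 28
  ? 246.60.253.242  path d0:-→d1:-→d2:-→d3:-→d4:-→d5:-→d6:-→d7:-→d8:-→d9:-→d10:-→d11:-→d12:H0→d13:-→d14:-→d15:-→d16:-→d17:-→d18:-→d19:-→d20:-→d21:-→d22:-→d23:-→d24:-→d25:-→d26:-→d27:-→d28:H1  best=H1
  add 144.144.0.0/12 -> H2 at depth 12
  add 144.144.0.0/16 -> H2 at depth 16
  add 0.0.0.0/0 -> H0 at depth 0
  - 0.0.0.0/0 clear@0
  ? 144.144.3.224  path d0:-→d1:-→d2:-→d3:-→d4:-→d5:-→d6:-→d7:-→d8:-→d9:-→d10:-→d11:-→d12:H2→d13:-→d14:-→d15:-→d16:H2→d17:-→d18:-→d19:-→d20:-  best=H2
  - 144.144.8.0/28 clear@28
  - 246.60.253.240/28 clear@28
  - 246.48.0.0/12 clear@12
  ? 73.12.50.234  path d0:-  best=no-route
  add 144.0.0.0/8 -> H0 at depth 8
  add 0.0.0.0/0 -> H0 at depth 0
  add 144.144.8.0/32 -> H2 at depth 32
  add 144.144.0.0/12 -> H2 at depth 12
  add 246.60.240.0/20 -> H2 at depth 20
  add 246.60.253.0/24 -> H2 at depth 24

== LOOKUPS ==
["H0","no-route","H0","H1","H0","H1","H2","no-route"]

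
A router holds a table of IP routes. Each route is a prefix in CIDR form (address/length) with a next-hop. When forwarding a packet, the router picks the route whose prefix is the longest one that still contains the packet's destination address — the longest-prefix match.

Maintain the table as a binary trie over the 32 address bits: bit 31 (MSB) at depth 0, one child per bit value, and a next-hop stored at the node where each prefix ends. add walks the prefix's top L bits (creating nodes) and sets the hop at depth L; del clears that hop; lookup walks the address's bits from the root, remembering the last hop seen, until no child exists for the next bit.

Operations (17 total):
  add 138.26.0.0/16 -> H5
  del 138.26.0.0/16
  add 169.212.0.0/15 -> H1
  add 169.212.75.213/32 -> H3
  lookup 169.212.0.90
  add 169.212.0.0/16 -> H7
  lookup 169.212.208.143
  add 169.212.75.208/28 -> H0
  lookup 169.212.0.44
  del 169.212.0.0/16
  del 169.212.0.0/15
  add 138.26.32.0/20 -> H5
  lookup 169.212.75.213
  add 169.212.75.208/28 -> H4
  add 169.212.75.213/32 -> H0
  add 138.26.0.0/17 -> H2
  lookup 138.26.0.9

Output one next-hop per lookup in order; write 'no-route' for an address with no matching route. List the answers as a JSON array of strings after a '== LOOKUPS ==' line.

Process each operation:
  add 138.26.0.0/16 -> H5 at depth 16
  - 138.26.0.0/16 clear@16
  add 169.212.0.0/15 -> H1 at depth 15
  add 169.212.75.213/32 -> H3 at depth 32
  ? 169.212.0.90  path d0:-→d1:-→d2:-→d3:-→d4:-→d5:-→d6:-→d7:-→d8:-→d9:-→d10:-→d11:-→d12:-→d13:-→d14:-→d15:H1→d16:-→d17:-  best=H1
  add 169.212.0.0/16 -> H7 at depth 16
  ? 169.212.208.143  path d0:-→d1:-→d2:-→d3:-→d4:-→d5:-→d6:-→d7:-→d8:-→d9:-→d10:-→d11:-→d12:-→d13:-→d14:-→d15:H1→d16:H7  best=H7
  add 169.212.75.208/28 -> H0 at depth 28
  ? 169.212.0.44  path d0:-→d1:-→d2:-→d3:-→d4:-→d5:-→d6:-→d7:-→d8:-→d9:-→d10:-→d11:-→d12:-→d13:-→d14:-→d15:H1→d16:H7→d17:-  best=H7
  - 169.212.0.0/16 clear@16
  - 169.212.0.0/15 clear@15
  add 138.26.32.0/20 -> H5 at depth 20
  ? 169.212.75.213  path d0:-→d1:-→d2:-→d3:-→d4:-→d5:-→d6:-→d7:-→d8:-→d9:-→d10:-→d11:-→d12:-→d13:-→d14:-→d15:-→d16:-→d17:-→d18:-→d19:-→d20:-→d21:-→d22:-→d23:-→d24:-→d25:-→d26:-→d27:-→d28:H0→d29:-→d30:-→d31:-→d32:H3  best=H3
  add 169.212.75.208/28 -> H4 at depth 28
  add 169.212.75.213/32 -> H0 at depth 32
  add 138.26.0.0/17 -> H2 at depth 17
  ? 138.26.0.9  path d0:-→d1:-→d2:-→d3:-→d4:-→d5:-→d6:-→d7:-→d8:-→d9:-→d10:-→d11:-→d12:-→d13:-→d14:-→d15:-→d16:-→d17:H2→d18:-  best=H2

== LOOKUPS ==
["H1","H7","H7","H3","H2"]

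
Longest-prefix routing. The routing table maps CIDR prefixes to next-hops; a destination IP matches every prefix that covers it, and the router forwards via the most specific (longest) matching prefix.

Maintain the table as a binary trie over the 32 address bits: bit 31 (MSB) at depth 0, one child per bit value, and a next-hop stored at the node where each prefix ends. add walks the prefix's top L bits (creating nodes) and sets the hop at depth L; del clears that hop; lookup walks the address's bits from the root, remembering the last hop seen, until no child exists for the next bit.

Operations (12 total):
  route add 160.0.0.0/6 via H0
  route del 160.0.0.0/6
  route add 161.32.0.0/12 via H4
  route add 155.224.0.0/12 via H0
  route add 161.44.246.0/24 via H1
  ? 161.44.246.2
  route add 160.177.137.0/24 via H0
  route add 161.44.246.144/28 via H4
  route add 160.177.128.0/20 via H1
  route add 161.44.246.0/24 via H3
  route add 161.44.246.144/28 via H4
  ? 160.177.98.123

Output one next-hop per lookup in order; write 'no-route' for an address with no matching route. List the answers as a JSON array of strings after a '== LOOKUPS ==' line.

Process each operation:
  add 160.0.0.0/6 -> H0 at depth 6
  - 160.0.0.0/6 clear@6
  add 161.32.0.0/12 -> H4 at depth 12
  add 155.224.0.0/12 -> H0 at depth 12
  add 161.44.246.0/24 -> H1 at depth 24
  Q 161.44.246.2: descend 101000010010110011110110 ; hops seen [H4,H1] ; pick H1
  add 160.177.137.0/24 -> H0 at depth 24
  add 161.44.246.144/28 -> H4 at depth 28
  add 160.177.128.0/20 -> H1 at depth 20
  add 161.44.246.0/24 -> H3 at depth 24
  add 161.44.246.144/28 -> H4 at depth 28
  Q 160.177.98.123: descend 1010000010110001 ; hops seen [∅] ; pick no-route

== LOOKUPS ==
["H1","no-route"]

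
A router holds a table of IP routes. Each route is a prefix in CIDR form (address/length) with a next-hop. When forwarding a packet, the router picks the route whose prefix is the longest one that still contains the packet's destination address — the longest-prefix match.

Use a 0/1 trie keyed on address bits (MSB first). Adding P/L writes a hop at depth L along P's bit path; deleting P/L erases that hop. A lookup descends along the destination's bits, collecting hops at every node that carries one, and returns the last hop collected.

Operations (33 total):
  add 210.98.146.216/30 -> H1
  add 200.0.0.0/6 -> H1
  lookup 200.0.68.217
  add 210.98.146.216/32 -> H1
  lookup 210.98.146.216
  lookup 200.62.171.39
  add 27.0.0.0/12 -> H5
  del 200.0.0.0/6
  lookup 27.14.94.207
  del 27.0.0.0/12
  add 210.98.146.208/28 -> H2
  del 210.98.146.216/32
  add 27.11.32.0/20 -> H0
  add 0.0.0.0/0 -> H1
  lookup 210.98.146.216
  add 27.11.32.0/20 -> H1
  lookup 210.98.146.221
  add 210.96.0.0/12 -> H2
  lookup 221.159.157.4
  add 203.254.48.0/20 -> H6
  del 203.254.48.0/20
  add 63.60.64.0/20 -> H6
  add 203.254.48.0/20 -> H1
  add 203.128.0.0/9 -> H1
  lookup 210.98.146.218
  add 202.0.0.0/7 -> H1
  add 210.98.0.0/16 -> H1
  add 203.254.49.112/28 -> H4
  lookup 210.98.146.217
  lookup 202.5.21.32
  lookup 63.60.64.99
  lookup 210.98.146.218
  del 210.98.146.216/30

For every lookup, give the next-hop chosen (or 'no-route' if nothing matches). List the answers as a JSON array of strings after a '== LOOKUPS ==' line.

Apply in order:
  + 210.98.146.216/30 (H1) depth=30
  + 200.0.0.0/6 (H1) depth=6
  ? 200.0.68.217  path d0:-→d1:-→d2:-→d3:-→d4:-→d5:-→d6:H1  best=H1
  + 210.98.146.216/32 (H1) depth=32
  ? 210.98.146.216  path d0:-→d1:-→d2:-→d3:-→d4:-→d5:-→d6:-→d7:-→d8:-→d9:-→d10:-→d11:-→d12:-→d13:-→d14:-→d15:-→d16:-→d17:-→d18:-→d19:-→d20:-→d21:-→d22:-→d23:-→d24:-→d25:-→d26:-→d27:-→d28:-→d29:-→d30:H1→d31:-→d32:H1  best=H1
  ? 200.62.171.39  path d0:-→d1:-→d2:-→d3:-→d4:-→d5:-→d6:H1  best=H1
  + 27.0.0.0/12 (H5) depth=12
  del 200.0.0.0/6 (clear depth 6)
  ? 27.14.94.207  path d0:-→d1:-→d2:-→d3:-→d4:-→d5:-→d6:-→d7:-→d8:-→d9:-→d10:-→d11:-→d12:H5  best=H5
  del 27.0.0.0/12 (clear depth 12)
  + 210.98.146.208/28 (H2) depth=28
  del 210.98.146.216/32 (clear depth 32)
  + 27.11.32.0/20 (H0) depth=20
  + 0.0.0.0/0 (H1) depth=0
  ? 210.98.146.216  path d0:H1→d1:-→d2:-→d3:-→d4:-→d5:-→d6:-→d7:-→d8:-→d9:-→d10:-→d11:-→d12:-→d13:-→d14:-→d15:-→d16:-→d17:-→d18:-→d19:-→d20:-→d21:-→d22:-→d23:-→d24:-→d25:-→d26:-→d27:-→d28:H2→d29:-→d30:H1→d31:-→d32:-  best=H1
  + 27.11.32.0/20 (H1) depth=20
  ? 210.98.146.221  path d0:H1→d1:-→d2:-→d3:-→d4:-→d5:-→d6:-→d7:-→d8:-→d9:-→d10:-→d11:-→d12:-→d13:-→d14:-→d15:-→d16:-→d17:-→d18:-→d19:-→d20:-→d21:-→d22:-→d23:-→d24:-→d25:-→d26:-→d27:-→d28:H2→d29:-  best=H2
  + 210.96.0.0/12 (H2) depth=12
  ? 221.159.157.4  path d0:H1→d1:-→d2:-→d3:-→d4:-  best=H1
  + 203.254.48.0/20 (H6) depth=20
  del 203.254.48.0/20 (clear depth 20)
  + 63.60.64.0/20 (H6) depth=20
  + 203.254.48.0/20 (H1) depth=20
  + 203.128.0.0/9 (H1) depth=9
  ? 210.98.146.218  path d0:H1→d1:-→d2:-→d3:-→d4:-→d5:-→d6:-→d7:-→d8:-→d9:-→d10:-→d11:-→d12:H2→d13:-→d14:-→d15:-→d16:-→d17:-→d18:-→d19:-→d20:-→d21:-→d22:-→d23:-→d24:-→d25:-→d26:-→d27:-→d28:H2→d29:-→d30:H1  best=H1
  + 202.0.0.0/7 (H1) depth=7
  + 210.98.0.0/16 (H1) depth=16
  + 203.254.49.112/28 (H4) depth=28
  ? 210.98.146.217  path d0:H1→d1:-→d2:-→d3:-→d4:-→d5:-→d6:-→d7:-→d8:-→d9:-→d10:-→d11:-→d12:H2→d13:-→d14:-→d15:-→d16:H1→d17:-→d18:-→d19:-→d20:-→d21:-→d22:-→d23:-→d24:-→d25:-→d26:-→d27:-→d28:H2→d29:-→d30:H1→d31:-  best=H1
  ? 202.5.21.32  path d0:H1→d1:-→d2:-→d3:-→d4:-→d5:-→d6:-→d7:H1  best=H1
  ? 63.60.64.99  path d0:H1→d1:-→d2:-→d3:-→d4:-→d5:-→d6:-→d7:-→d8:-→d9:-→d10:-→d11:-→d12:-→d13:-→d14:-→d15:-→d16:-→d17:-→d18:-→d19:-→d20:H6  best=H6
  ? 210.98.146.218  path d0:H1→d1:-→d2:-→d3:-→d4:-→d5:-→d6:-→d7:-→d8:-→d9:-→d10:-→d11:-→d12:H2→d13:-→d14:-→d15:-→d16:H1→d17:-→d18:-→d19:-→d20:-→d21:-→d22:-→d23:-→d24:-→d25:-→d26:-→d27:-→d28:H2→d29:-→d30:H1  best=H1
  del 210.98.146.216/30 (clear depth 30)

== LOOKUPS ==
["H1","H1","H1","H5","H1","H2","H1","H1","H1","H1","H6","H1"]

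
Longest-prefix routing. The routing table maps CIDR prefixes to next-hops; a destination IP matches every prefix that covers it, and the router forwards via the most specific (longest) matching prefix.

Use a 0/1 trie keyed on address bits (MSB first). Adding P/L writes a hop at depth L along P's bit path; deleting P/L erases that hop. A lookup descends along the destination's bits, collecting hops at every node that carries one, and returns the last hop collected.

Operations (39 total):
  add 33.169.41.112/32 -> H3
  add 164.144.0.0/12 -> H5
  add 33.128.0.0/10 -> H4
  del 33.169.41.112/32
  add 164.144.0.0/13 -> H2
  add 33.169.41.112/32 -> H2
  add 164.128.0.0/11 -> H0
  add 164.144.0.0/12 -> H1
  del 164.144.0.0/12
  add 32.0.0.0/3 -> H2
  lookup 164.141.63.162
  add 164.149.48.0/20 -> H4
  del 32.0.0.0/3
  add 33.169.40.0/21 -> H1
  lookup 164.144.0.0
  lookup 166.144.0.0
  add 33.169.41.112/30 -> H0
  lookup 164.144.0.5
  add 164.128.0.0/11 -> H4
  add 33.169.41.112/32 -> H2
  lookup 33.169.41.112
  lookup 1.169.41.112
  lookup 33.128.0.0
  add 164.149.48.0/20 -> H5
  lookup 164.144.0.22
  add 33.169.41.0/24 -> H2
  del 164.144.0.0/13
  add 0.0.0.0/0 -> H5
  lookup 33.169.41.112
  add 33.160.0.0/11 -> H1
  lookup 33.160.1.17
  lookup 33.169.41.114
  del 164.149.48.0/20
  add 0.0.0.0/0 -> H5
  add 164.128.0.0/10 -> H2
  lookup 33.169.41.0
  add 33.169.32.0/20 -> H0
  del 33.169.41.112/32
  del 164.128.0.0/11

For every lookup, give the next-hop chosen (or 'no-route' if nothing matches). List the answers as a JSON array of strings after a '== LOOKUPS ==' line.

Process each operation:
  + 33.169.41.112/32 (H3) depth=32
  + 164.144.0.0/12 (H5) depth=12
  + 33.128.0.0/10 (H4) depth=10
  del 33.169.41.112/32 (clear depth 32)
  + 164.144.0.0/13 (H2) depth=13
  + 33.169.41.112/32 (H2) depth=32
  + 164.128.0.0/11 (H0) depth=11
  + 164.144.0.0/12 (H1) depth=12
  del 164.144.0.0/12 (clear depth 12)
  + 32.0.0.0/3 (H2) depth=3
  Q 164.141.63.162: descend 10100100100 ; hops seen [H0] ; pick H0
  + 164.149.48.0/20 (H4) depth=20
  del 32.0.0.0/3 (clear depth 3)
  + 33.169.40.0/21 (H1) depth=21
  Q 164.144.0.0: descend 1010010010010 ; hops seen [H0,H2] ; pick H2
  Q 166.144.0.0: descend 101001 ; hops seen [∅] ; pick no-route
  + 33.169.41.112/30 (H0) depth=30
  Q 164.144.0.5: descend 1010010010010 ; hops seen [H0,H2] ; pick H2
  + 164.128.0.0/11 (H4) depth=11
  + 33.169.41.112/32 (H2) depth=32
  Q 33.169.41.112: descend 00100001101010010010100101110000 ; hops seen [H4,H1,H0,H2] ; pick H2
  Q 1.169.41.112: descend 00 ; hops seen [∅] ; pick no-route
  Q 33.128.0.0: descend 0010000110 ; hops seen [H4] ; pick H4
  + 164.149.48.0/20 (H5) depth=20
  Q 164.144.0.22: descend 1010010010010 ; hops seen [H4,H2] ; pick H2
  + 33.169.41.0/24 (H2) depth=24
  del 164.144.0.0/13 (clear depth 13)
  + 0.0.0.0/0 (H5) depth=0
  Q 33.169.41.112: descend 00100001101010010010100101110000 ; hops seen [H5,H4,H1,H2,H0,H2] ; pick H2
  + 33.160.0.0/11 (H1) depth=11
  Q 33.160.1.17: descend 001000011010 ; hops seen [H5,H4,H1] ; pick H1
  Q 33.169.41.114: descend 001000011010100100101001011100 ; hops seen [H5,H4,H1,H1,H2,H0] ; pick H0
  del 164.149.48.0/20 (clear depth 20)
  + 0.0.0.0/0 (H5) depth=0
  + 164.128.0.0/10 (H2) depth=10
  Q 33.169.41.0: descend 0010000110101001001010010 ; hops seen [H5,H4,H1,H1,H2] ; pick H2
  + 33.169.32.0/20 (H0) depth=20
  del 33.169.41.112/32 (clear depth 32)
  del 164.128.0.0/11 (clear depth 11)

== LOOKUPS ==
["H0","H2","no-route","H2","H2","no-route","H4","H2","H2","H1","H0","H2"]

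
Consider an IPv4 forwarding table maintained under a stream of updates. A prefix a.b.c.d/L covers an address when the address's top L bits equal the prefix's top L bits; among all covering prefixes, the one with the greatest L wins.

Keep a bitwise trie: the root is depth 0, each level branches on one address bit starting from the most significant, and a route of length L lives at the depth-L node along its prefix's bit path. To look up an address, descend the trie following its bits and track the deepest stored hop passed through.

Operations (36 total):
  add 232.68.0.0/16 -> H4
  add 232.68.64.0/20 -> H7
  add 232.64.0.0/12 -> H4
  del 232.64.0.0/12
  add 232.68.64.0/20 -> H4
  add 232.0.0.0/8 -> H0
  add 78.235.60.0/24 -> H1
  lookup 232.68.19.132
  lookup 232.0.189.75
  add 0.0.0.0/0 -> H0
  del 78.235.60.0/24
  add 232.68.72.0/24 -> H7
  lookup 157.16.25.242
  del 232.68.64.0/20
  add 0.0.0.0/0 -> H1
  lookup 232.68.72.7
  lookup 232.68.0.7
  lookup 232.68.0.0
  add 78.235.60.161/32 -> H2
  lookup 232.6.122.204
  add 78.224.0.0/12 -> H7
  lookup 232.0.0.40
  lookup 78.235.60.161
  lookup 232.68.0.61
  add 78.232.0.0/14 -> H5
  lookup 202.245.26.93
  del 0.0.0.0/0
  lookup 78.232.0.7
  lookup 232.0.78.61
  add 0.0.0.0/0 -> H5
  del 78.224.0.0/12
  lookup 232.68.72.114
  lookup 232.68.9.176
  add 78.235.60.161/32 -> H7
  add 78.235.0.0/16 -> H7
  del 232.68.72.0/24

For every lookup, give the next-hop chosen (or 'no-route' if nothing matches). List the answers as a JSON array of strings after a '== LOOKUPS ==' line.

Trace:
  add 232.68.0.0/16 -> H4 at depth 16
  add 232.68.64.0/20 -> H7 at depth 20
  add 232.64.0.0/12 -> H4 at depth 12
  del 232.64.0.0/12 (clear depth 12)
  add 232.68.64.0/20 -> H4 at depth 20
  add 232.0.0.0/8 -> H0 at depth 8
  add 78.235.60.0/24 -> H1 at depth 24
  ? 232.68.19.132  path d0:-→d1:-→d2:-→d3:-→d4:-→d5:-→d6:-→d7:-→d8:H0→d9:-→d10:-→d11:-→d12:-→d13:-→d14:-→d15:-→d16:H4→d17:-  best=H4
  ? 232.0.189.75  path d0:-→d1:-→d2:-→d3:-→d4:-→d5:-→d6:-→d7:-→d8:H0→d9:-  best=H0
  add 0.0.0.0/0 -> H0 at depth 0
  del 78.235.60.0/24 (clear depth 24)
  add 232.68.72.0/24 -> H7 at depth 24
  ? 157.16.25.242  path d0:H0→d1:-  best=H0
  del 232.68.64.0/20 (clear depth 20)
  add 0.0.0.0/0 -> H1 at depth 0
  ? 232.68.72.7  path d0:H1→d1:-→d2:-→d3:-→d4:-→d5:-→d6:-→d7:-→d8:H0→d9:-→d10:-→d11:-→d12:-→d13:-→d14:-→d15:-→d16:H4→d17:-→d18:-→d19:-→d20:-→d21:-→d22:-→d23:-→d24:H7  best=H7
  ? 232.68.0.7  path d0:H1→d1:-→d2:-→d3:-→d4:-→d5:-→d6:-→d7:-→d8:H0→d9:-→d10:-→d11:-→d12:-→d13:-→d14:-→d15:-→d16:H4→d17:-  best=H4
  ? 232.68.0.0  path d0:H1→d1:-→d2:-→d3:-→d4:-→d5:-→d6:-→d7:-→d8:H0→d9:-→d10:-→d11:-→d12:-→d13:-→d14:-→d15:-→d16:H4→d17:-  best=H4
  add 78.235.60.161/32 -> H2 at depth 32
  ? 232.6.122.204  path d0:H1→d1:-→d2:-→d3:-→d4:-→d5:-→d6:-→d7:-→d8:H0→d9:-  best=H0
  add 78.224.0.0/12 -> H7 at depth 12
  ? 232.0.0.40  path d0:H1→d1:-→d2:-→d3:-→d4:-→d5:-→d6:-→d7:-→d8:H0→d9:-  best=H0
  ? 78.235.60.161  path d0:H1→d1:-→d2:-→d3:-→d4:-→d5:-→d6:-→d7:-→d8:-→d9:-→d10:-→d11:-→d12:H7→d13:-→d14:-→d15:-→d16:-→d17:-→d18:-→d19:-→d20:-→d21:-→d22:-→d23:-→d24:-→d25:-→d26:-→d27:-→d28:-→d29:-→d30:-→d31:-→d32:H2  best=H2
  ? 232.68.0.61  path d0:H1→d1:-→d2:-→d3:-→d4:-→d5:-→d6:-→d7:-→d8:H0→d9:-→d10:-→d11:-→d12:-→d13:-→d14:-→d15:-→d16:H4→d17:-  best=H4
  add 78.232.0.0/14 -> H5 at depth 14
  ? 202.245.26.93  path d0:H1→d1:-→d2:-  best=H1
  del 0.0.0.0/0 (clear depth 0)
  ? 78.232.0.7  path d0:-→d1:-→d2:-→d3:-→d4:-→d5:-→d6:-→d7:-→d8:-→d9:-→d10:-→d11:-→d12:H7→d13:-→d14:H5  best=H5
  ? 232.0.78.61  path d0:-→d1:-→d2:-→d3:-→d4:-→d5:-→d6:-→d7:-→d8:H0→d9:-  best=H0
  add 0.0.0.0/0 -> H5 at depth 0
  del 78.224.0.0/12 (clear depth 12)
  ? 232.68.72.114  path d0:H5→d1:-→d2:-→d3:-→d4:-→d5:-→d6:-→d7:-→d8:H0→d9:-→d10:-→d11:-→d12:-→d13:-→d14:-→d15:-→d16:H4→d17:-→d18:-→d19:-→d20:-→d21:-→d22:-→d23:-→d24:H7  best=H7
  ? 232.68.9.176  path d0:H5→d1:-→d2:-→d3:-→d4:-→d5:-→d6:-→d7:-→d8:H0→d9:-→d10:-→d11:-→d12:-→d13:-→d14:-→d15:-→d16:H4→d17:-  best=H4
  add 78.235.60.161/32 -> H7 at depth 32
  add 78.235.0.0/16 -> H7 at depth 16
  del 232.68.72.0/24 (clear depth 24)

== LOOKUPS ==
["H4","H0","H0","H7","H4","H4","H0","H0","H2","H4","H1","H5","H0","H7","H4"]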